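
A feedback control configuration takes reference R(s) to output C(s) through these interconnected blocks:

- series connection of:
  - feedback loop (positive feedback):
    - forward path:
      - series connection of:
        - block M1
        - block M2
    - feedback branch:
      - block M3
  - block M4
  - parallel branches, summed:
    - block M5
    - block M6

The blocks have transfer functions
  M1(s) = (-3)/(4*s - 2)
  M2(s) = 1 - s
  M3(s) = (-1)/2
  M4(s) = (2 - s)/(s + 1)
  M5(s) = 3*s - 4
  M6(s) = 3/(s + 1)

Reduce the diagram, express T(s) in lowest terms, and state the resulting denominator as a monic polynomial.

Answer: s^3 + 15*s^2/11 - 3*s/11 - 7/11

Working:
1. multiply M1, M2 (series) -> (3*s - 3)/(4*s - 2)
2. close the feedback loop around (M1*M2), M3 -> (6*s - 6)/(11*s - 7)
3. sum the parallel branches M5, M6 -> (3*s^2 - s - 1)/(s + 1)
4. series reduction of [(M1*M2)/(1-(M1*M2)*M3)], M4, (M5+M6) -> (-18*s^4 + 60*s^3 - 48*s^2 - 6*s + 12)/(11*s^3 + 15*s^2 - 3*s - 7)
Step 4 gives the fully reduced T(s), with no common factor left to cancel. The denominator's leading coefficient is 11, so divide each of its coefficients by 11 to get the monic form.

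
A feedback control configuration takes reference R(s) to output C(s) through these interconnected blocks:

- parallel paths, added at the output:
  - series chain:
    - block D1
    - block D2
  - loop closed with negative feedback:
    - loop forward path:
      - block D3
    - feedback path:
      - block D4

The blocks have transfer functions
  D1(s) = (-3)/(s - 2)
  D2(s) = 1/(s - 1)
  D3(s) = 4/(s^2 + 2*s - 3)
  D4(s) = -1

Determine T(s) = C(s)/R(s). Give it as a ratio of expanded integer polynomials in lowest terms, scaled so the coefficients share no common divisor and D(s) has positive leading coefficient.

Step 1 - cascade D1, D2, giving (-3)/(s^2 - 3*s + 2)
Step 2 - apply the feedback formula to D3, D4, giving 4/(s^2 + 2*s - 7)
Step 3 - sum the parallel branches (D1*D2), [D3/(1+D3*D4)]: this yields T(s), and no further normalization is needed

Final answer: (s^2 - 18*s + 29)/(s^4 - s^3 - 11*s^2 + 25*s - 14)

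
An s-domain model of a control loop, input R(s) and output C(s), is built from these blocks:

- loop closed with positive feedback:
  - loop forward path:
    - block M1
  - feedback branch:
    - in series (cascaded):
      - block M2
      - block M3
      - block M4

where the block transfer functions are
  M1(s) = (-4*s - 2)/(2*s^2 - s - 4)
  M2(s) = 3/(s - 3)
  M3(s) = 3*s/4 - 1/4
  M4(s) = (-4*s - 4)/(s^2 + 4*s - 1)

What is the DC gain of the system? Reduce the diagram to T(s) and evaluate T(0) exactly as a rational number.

Reducing step by step:

[1] multiply M2, M3, M4 (series): (-9*s^2 - 6*s + 3)/(s^3 + s^2 - 13*s + 3)
[2] apply the feedback formula to M1, (M2*M3*M4): (-4*s^4 - 6*s^3 + 50*s^2 + 14*s - 6)/(2*s^5 + s^4 - 67*s^3 - 27*s^2 + 49*s - 6)
Evaluating the step-2 result (the overall T(s)) at s = 0 gives T(0) = -6/(-6) = 1.

Answer: 1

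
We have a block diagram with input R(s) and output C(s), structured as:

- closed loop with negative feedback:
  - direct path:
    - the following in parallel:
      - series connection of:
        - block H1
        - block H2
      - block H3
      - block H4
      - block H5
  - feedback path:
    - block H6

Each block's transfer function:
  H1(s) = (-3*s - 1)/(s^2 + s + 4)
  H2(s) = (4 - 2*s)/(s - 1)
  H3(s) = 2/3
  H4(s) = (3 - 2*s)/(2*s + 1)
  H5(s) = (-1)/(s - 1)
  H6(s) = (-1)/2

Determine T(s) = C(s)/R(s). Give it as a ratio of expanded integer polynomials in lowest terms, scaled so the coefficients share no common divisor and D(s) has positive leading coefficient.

Answer: (-4*s^4 + 82*s^3 - 114*s^2 - 80*s - 136)/(14*s^4 - 35*s^3 + 93*s^2 + 10*s + 44)

Working:
Step 1. reduce the series chain H1, H2, giving (6*s^2 - 10*s - 4)/(s^3 + 3*s - 4)
Step 2. combine (H1*H2), H3, H4, H5 in parallel, giving (-2*s^4 + 41*s^3 - 57*s^2 - 40*s - 68)/(6*s^4 + 3*s^3 + 18*s^2 - 15*s - 12)
Step 3. reduce the feedback loop with forward ((H1*H2)+H3+H4+H5) and return H6: this yields T(s), and no further normalization is needed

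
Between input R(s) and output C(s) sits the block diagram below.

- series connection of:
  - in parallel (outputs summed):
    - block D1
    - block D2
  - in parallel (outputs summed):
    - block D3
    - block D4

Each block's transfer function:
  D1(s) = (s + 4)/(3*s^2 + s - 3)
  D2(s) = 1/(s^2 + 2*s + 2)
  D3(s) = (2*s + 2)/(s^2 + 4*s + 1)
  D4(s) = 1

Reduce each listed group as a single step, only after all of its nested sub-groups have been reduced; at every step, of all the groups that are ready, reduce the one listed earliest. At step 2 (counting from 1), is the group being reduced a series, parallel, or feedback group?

The answer is parallel.

Reasoning:
Step 1. add D1, D2 (parallel)
Step 2. reduce the parallel group D3, D4
Step 3. series reduction of (D1+D2), (D3+D4)
Step 2 collapses a parallel group.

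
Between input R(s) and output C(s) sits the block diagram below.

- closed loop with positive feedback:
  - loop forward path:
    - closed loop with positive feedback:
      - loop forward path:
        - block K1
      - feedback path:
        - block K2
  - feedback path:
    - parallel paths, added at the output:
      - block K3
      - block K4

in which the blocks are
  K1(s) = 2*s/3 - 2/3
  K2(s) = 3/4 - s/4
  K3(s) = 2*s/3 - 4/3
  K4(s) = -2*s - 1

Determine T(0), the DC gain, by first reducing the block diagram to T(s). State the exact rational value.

First reduce the diagram to T(s).

(1) close the feedback loop around K1, K2 gives (4*s - 4)/(s^2 - 4*s + 9)
(2) add K3, K4 (parallel) gives -4*s/3 - 7/3
(3) apply the feedback formula to [K1/(1-K1*K2)], (K3+K4) gives (12*s - 12)/(19*s^2 - 1)
DC gain: substitute s = 0 into T(s) from step 3: T(0) = -12/(-1) = 12.

Answer: 12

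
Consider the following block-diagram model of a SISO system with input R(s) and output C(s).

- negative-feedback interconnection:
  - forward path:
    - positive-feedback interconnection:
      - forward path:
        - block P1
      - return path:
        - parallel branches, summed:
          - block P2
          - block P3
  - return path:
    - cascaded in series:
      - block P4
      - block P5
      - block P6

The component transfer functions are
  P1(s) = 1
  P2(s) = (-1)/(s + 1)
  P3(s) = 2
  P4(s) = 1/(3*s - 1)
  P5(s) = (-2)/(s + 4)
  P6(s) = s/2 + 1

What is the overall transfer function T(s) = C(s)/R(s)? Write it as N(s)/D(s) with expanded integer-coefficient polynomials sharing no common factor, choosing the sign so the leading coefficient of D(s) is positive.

Reducing step by step:

Step 1: add P2, P3 (parallel); result (2*s + 1)/(s + 1)
Step 2: feedback reduction of P1, (P2+P3); result (-s - 1)/s
Step 3: reduce the series chain P4, P5, P6; result (-s - 2)/(3*s^2 + 11*s - 4)
Step 4: reduce the feedback loop with forward [P1/(1-P1*(P2+P3))] and return (P4*P5*P6), which is the overall transfer function T(s) = C(s)/R(s) in lowest terms

Answer: (-3*s^3 - 14*s^2 - 7*s + 4)/(3*s^3 + 12*s^2 - s + 2)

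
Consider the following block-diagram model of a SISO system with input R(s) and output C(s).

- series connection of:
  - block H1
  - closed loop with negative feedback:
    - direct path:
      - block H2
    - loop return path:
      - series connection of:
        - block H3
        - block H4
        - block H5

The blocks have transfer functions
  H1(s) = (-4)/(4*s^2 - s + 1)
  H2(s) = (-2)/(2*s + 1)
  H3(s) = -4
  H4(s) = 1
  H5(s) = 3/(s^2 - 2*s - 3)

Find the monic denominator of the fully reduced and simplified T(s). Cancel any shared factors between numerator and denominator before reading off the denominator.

(1) combine H3, H4, H5 in series, giving (-12)/(s^2 - 2*s - 3)
(2) feedback reduction of H2, (H3*H4*H5), giving (-2*s^2 + 4*s + 6)/(2*s^3 - 3*s^2 - 8*s + 21)
(3) combine H1, [H2/(1+H2*(H3*H4*H5))] in series, giving (8*s^2 - 16*s - 24)/(8*s^5 - 14*s^4 - 27*s^3 + 89*s^2 - 29*s + 21)
No further cancellation is possible in the step-3 result, so that is T(s). Its denominator becomes monic after dividing by the leading coefficient 8.

Answer: s^5 - 7*s^4/4 - 27*s^3/8 + 89*s^2/8 - 29*s/8 + 21/8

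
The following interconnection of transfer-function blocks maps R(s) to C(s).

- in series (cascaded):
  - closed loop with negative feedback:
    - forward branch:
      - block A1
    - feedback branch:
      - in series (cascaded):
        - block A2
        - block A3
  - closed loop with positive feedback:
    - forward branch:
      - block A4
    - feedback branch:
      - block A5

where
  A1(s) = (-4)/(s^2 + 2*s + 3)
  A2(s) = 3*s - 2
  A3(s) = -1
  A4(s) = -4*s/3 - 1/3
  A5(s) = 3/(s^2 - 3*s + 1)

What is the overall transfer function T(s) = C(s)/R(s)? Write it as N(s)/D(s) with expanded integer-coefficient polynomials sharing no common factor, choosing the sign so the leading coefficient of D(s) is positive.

1. cascade A2, A3 gives 2 - 3*s
2. apply the feedback formula to A1, (A2*A3) gives (-4)/(s^2 + 14*s - 5)
3. collapse the loop (A4 forward, A5 return) gives (-4*s^3 + 11*s^2 - s - 1)/(3*s^2 + 3*s + 6)
4. cascade [A1/(1+A1*(A2*A3))], [A4/(1-A4*A5)] - this is the overall T(s), already in the required normalized form

Hence the answer: (16*s^3 - 44*s^2 + 4*s + 4)/(3*s^4 + 45*s^3 + 33*s^2 + 69*s - 30)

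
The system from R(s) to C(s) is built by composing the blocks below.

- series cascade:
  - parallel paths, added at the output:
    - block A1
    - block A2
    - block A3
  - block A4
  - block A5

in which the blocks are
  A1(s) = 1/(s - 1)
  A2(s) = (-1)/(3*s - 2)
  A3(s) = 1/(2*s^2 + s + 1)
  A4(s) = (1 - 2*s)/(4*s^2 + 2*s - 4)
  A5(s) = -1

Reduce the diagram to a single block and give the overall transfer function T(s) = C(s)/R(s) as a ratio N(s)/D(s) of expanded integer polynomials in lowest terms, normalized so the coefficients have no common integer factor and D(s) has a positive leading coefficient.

[1] add A1, A2, A3 (parallel) = (4*s^3 + 3*s^2 - 4*s + 1)/(6*s^4 - 7*s^3 + 2*s^2 - 3*s + 2)
[2] series reduction of (A1+A2+A3), A4, A5; the result is T(s) itself (integer coefficients, no common factor, positive leading denominator coefficient)

Answer: (8*s^4 + 2*s^3 - 11*s^2 + 6*s - 1)/(24*s^6 - 16*s^5 - 30*s^4 + 20*s^3 - 6*s^2 + 16*s - 8)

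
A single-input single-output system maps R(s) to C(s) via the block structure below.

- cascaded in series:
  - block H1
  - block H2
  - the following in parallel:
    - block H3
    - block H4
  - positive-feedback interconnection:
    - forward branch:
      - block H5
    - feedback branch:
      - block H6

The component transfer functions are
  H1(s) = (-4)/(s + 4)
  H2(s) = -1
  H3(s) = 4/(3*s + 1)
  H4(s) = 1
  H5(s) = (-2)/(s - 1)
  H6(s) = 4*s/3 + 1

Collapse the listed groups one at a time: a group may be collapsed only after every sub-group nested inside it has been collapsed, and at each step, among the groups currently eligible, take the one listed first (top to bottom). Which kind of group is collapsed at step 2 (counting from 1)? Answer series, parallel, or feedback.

1. sum the parallel branches H3, H4
2. apply the feedback formula to H5, H6
3. multiply H1, H2, (H3+H4), [H5/(1-H5*H6)] (series)
So the answer for step 2 is feedback.

Hence the answer: feedback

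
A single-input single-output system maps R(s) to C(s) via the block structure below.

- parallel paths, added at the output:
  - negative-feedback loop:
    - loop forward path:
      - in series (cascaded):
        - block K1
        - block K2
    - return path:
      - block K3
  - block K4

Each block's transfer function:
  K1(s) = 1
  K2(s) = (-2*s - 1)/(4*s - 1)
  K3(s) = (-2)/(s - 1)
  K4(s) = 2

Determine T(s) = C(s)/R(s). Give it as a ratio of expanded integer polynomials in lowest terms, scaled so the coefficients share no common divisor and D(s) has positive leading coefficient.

Reducing step by step:

[1] multiply K1, K2 (series), giving (-2*s - 1)/(4*s - 1)
[2] collapse the loop ((K1*K2) forward, K3 return), giving (-2*s^2 + s + 1)/(4*s^2 - s + 3)
[3] sum the parallel branches [(K1*K2)/(1+(K1*K2)*K3)], K4; the result is T(s) itself (integer coefficients, no common factor, positive leading denominator coefficient)

Answer: (6*s^2 - s + 7)/(4*s^2 - s + 3)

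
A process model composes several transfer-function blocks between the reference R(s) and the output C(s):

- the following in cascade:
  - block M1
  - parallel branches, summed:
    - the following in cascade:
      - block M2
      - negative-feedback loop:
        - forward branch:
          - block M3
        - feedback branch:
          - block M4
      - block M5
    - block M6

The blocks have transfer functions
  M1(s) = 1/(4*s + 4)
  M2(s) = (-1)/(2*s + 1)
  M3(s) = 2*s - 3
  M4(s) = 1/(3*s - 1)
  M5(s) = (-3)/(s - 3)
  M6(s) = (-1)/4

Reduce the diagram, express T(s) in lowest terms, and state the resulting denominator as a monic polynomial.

The answer is s^4 - 23*s^3/10 - 14*s^2/5 + 17*s/10 + 6/5.

Reasoning:
Step 1: feedback reduction of M3, M4 -> (6*s^2 - 11*s + 3)/(5*s - 4)
Step 2: cascade M2, [M3/(1+M3*M4)], M5 -> (18*s^2 - 33*s + 9)/(10*s^3 - 33*s^2 + 5*s + 12)
Step 3: parallel reduction of (M2*[M3/(1+M3*M4)]*M5), M6 -> (-10*s^3 + 105*s^2 - 137*s + 24)/(40*s^3 - 132*s^2 + 20*s + 48)
Step 4: multiply M1, ((M2*[M3/(1+M3*M4)]*M5)+M6) (series) -> (-10*s^3 + 105*s^2 - 137*s + 24)/(160*s^4 - 368*s^3 - 448*s^2 + 272*s + 192)
That last expression is T(s), already simplified. Scaling its denominator by 1/160 (the reciprocal of the leading coefficient) yields the monic denominator.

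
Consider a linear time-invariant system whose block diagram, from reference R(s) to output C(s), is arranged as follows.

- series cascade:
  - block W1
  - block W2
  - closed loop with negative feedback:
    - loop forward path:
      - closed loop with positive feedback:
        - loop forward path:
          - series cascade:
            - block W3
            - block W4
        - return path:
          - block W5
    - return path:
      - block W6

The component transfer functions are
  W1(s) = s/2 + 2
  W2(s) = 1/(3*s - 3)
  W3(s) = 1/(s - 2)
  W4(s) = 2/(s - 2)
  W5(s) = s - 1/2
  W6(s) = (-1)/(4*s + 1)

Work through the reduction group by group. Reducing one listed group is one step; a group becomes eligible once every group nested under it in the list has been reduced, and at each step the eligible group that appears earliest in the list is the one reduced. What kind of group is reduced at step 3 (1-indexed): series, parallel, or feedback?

Step 1 - reduce the series chain W3, W4
Step 2 - close the feedback loop around (W3*W4), W5
Step 3 - apply the feedback formula to [(W3*W4)/(1-(W3*W4)*W5)], W6
Step 4 - reduce the series chain W1, W2, [[(W3*W4)/(1-(W3*W4)*W5)]/(1+[(W3*W4)/(1-(W3*W4)*W5)]*W6)]
The group at step 3 is a feedback group.

Therefore the answer is feedback.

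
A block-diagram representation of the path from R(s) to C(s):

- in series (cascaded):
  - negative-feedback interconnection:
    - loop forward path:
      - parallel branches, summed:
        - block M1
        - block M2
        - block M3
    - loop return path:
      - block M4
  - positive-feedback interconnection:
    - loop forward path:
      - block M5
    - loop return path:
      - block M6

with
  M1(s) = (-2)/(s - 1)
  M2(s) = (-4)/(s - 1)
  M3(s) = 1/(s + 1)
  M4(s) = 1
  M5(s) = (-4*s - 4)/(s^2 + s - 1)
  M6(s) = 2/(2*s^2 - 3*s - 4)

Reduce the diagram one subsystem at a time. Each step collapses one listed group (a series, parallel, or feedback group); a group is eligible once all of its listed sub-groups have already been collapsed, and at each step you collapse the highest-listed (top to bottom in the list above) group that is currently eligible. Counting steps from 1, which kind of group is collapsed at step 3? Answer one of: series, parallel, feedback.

[1] add M1, M2, M3 (parallel)
[2] reduce the feedback loop with forward (M1+M2+M3) and return M4
[3] feedback reduction of M5, M6
[4] multiply [(M1+M2+M3)/(1+(M1+M2+M3)*M4)], [M5/(1-M5*M6)] (series)
At step 3 the group reduced is feedback.

Therefore the answer is feedback.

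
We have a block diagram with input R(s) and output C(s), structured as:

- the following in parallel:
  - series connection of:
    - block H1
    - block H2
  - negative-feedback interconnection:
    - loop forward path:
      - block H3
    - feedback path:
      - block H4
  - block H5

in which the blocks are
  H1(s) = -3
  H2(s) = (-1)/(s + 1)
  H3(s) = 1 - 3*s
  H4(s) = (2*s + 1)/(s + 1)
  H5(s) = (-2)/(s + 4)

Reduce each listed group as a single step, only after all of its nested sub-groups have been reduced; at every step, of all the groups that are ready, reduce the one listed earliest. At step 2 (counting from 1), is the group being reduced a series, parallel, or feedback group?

Reducing step by step:

Step 1 - multiply H1, H2 (series)
Step 2 - feedback reduction of H3, H4
Step 3 - add (H1*H2), [H3/(1+H3*H4)], H5 (parallel)
Step 2: feedback.

Answer: feedback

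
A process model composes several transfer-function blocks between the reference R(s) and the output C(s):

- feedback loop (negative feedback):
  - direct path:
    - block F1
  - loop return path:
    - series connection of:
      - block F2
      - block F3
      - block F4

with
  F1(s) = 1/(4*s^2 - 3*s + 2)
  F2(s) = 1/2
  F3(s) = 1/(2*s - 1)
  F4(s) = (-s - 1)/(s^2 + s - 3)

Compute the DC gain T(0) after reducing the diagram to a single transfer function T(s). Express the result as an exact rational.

Step 1. series reduction of F2, F3, F4, giving (-s - 1)/(4*s^3 + 2*s^2 - 14*s + 6)
Step 2. reduce the feedback loop with forward F1 and return (F2*F3*F4), giving (4*s^3 + 2*s^2 - 14*s + 6)/(16*s^5 - 4*s^4 - 54*s^3 + 70*s^2 - 47*s + 11)
The step-2 result is T(s). Setting s = 0: T(0) = 6/11.

Answer: 6/11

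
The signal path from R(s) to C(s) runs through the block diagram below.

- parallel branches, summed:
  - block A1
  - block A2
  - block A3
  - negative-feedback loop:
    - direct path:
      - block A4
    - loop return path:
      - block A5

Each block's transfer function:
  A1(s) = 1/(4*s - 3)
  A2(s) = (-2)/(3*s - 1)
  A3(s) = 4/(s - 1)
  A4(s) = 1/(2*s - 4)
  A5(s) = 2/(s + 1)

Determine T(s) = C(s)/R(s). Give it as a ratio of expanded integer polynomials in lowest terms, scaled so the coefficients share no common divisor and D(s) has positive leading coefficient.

First reduce the diagram to T(s).

Step 1: collapse the loop (A4 forward, A5 return) = (s + 1)/(2*s^2 - 2*s - 2)
Step 2: parallel reduction of A1, A2, A3, [A4/(1+A4*A5)]; the result is T(s) itself (integer coefficients, no common factor, positive leading denominator coefficient)

Answer: (98*s^4 - 183*s^3 + 3*s^2 + 83*s - 17)/(24*s^5 - 74*s^4 + 58*s^3 + 12*s^2 - 26*s + 6)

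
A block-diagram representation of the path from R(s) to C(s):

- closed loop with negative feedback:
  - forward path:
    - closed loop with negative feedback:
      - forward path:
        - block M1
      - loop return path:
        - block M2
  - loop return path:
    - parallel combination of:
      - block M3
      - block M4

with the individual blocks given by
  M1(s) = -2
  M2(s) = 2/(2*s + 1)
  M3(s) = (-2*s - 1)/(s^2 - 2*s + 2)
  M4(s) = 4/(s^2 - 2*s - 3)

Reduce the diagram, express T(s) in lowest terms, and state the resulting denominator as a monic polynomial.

(1) reduce the feedback loop with forward M1 and return M2: (-4*s - 2)/(2*s - 3)
(2) parallel reduction of M3, M4: (-2*s^3 + 7*s^2 + 11)/(s^4 - 4*s^3 + 3*s^2 + 2*s - 6)
(3) reduce the feedback loop with forward [M1/(1+M1*M2)] and return (M3+M4): (-4*s^5 + 14*s^4 - 4*s^3 - 14*s^2 + 20*s + 12)/(2*s^5 - 3*s^4 - 6*s^3 - 19*s^2 - 62*s - 4)
T(s) is the step-3 result (common factors already cancelled). Leading coefficient of the denominator: 2. Divide through by 2 for the monic polynomial.

Final answer: s^5 - 3*s^4/2 - 3*s^3 - 19*s^2/2 - 31*s - 2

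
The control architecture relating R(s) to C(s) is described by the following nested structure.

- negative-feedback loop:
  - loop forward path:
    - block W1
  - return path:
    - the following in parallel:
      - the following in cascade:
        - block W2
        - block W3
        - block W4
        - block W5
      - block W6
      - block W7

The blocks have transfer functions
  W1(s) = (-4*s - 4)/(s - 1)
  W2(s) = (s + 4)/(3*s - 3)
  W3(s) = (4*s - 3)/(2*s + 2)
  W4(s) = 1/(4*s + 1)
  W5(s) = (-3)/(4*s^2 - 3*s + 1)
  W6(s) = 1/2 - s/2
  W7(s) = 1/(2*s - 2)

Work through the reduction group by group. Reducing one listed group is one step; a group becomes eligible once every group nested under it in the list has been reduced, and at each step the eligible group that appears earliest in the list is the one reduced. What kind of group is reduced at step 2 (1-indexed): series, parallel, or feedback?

Reducing step by step:

Step 1 - combine W2, W3, W4, W5 in series
Step 2 - add (W2*W3*W4*W5), W6, W7 (parallel)
Step 3 - collapse the loop (W1 forward, ((W2*W3*W4*W5)+W6+W7) return)
Step 2: parallel.

Answer: parallel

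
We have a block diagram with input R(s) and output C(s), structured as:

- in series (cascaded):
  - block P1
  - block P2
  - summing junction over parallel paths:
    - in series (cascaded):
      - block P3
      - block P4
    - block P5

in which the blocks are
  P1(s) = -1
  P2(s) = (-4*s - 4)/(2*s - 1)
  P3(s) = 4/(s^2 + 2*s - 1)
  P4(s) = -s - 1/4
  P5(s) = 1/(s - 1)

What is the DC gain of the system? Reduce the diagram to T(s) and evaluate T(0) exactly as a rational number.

1. series reduction of P3, P4: (-4*s - 1)/(s^2 + 2*s - 1)
2. parallel reduction of (P3*P4), P5: (-3*s^2 + 5*s)/(s^3 + s^2 - 3*s + 1)
3. series reduction of P1, P2, ((P3*P4)+P5): (-12*s^3 + 8*s^2 + 20*s)/(2*s^4 + s^3 - 7*s^2 + 5*s - 1)
Step 3 gives the overall T(s). Then T(0) = 0/(-1) = 0.

Therefore the answer is 0.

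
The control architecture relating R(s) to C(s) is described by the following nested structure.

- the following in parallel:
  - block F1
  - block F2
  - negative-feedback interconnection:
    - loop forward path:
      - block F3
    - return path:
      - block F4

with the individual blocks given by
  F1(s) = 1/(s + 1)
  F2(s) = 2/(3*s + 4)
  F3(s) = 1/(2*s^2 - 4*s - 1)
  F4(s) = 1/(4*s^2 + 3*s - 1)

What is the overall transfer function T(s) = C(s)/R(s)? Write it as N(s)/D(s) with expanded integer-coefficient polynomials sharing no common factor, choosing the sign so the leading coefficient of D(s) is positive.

Step 1 - collapse the loop (F3 forward, F4 return) gives (4*s^2 + 3*s - 1)/(8*s^4 - 10*s^3 - 18*s^2 + s + 2)
Step 2 - add F1, F2, [F3/(1+F3*F4)] (parallel), giving the overall T(s)

Hence the answer: (40*s^5 + 10*s^4 - 113*s^3 - 69*s^2 + 21*s + 8)/(24*s^6 + 26*s^5 - 92*s^4 - 163*s^3 - 59*s^2 + 18*s + 8)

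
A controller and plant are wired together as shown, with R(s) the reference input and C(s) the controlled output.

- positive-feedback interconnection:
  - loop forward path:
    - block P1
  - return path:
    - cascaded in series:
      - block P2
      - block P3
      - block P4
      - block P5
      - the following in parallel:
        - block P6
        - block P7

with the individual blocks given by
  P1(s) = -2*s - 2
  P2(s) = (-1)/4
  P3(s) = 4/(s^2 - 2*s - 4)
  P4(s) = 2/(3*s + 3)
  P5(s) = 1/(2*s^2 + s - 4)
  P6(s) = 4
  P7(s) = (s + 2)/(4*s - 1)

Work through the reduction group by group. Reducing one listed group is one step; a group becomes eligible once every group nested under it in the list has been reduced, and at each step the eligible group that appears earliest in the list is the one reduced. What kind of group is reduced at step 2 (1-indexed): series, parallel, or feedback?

Answer: series

Working:
1. parallel reduction of P6, P7
2. multiply P2, P3, P4, P5, (P6+P7) (series)
3. reduce the feedback loop with forward P1 and return (P2*P3*P4*P5*(P6+P7))
Step 2 collapses a series group.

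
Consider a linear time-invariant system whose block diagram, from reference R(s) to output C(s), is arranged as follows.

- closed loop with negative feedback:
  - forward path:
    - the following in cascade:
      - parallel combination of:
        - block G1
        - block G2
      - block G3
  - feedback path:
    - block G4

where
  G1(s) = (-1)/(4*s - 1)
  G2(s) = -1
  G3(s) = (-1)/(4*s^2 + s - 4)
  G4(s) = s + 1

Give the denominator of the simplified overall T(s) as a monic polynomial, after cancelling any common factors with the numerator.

Step 1 - reduce the parallel group G1, G2 -> (-4*s)/(4*s - 1)
Step 2 - multiply (G1+G2), G3 (series) -> (4*s)/(16*s^3 - 17*s + 4)
Step 3 - close the feedback loop around ((G1+G2)*G3), G4 -> (4*s)/(16*s^3 + 4*s^2 - 13*s + 4)
No further cancellation is possible in the step-3 result, so that is T(s). Its denominator becomes monic after dividing by the leading coefficient 16.

Hence the answer: s^3 + s^2/4 - 13*s/16 + 1/4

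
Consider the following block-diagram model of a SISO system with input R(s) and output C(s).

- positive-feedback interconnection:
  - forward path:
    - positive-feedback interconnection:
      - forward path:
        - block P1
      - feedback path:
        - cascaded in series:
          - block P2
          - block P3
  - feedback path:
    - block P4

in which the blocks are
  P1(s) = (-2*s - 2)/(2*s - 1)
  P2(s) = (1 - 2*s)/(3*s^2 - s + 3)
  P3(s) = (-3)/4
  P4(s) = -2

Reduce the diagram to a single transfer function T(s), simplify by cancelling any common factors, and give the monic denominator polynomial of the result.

The answer is s^3 + 5*s^2/3 - s/12 + 11/4.

Reasoning:
Step 1. combine P2, P3 in series; result (6*s - 3)/(12*s^2 - 4*s + 12)
Step 2. reduce the feedback loop with forward P1 and return (P2*P3); result (-12*s^3 - 8*s^2 - 8*s - 12)/(12*s^3 - 4*s^2 + 17*s - 9)
Step 3. close the feedback loop around [P1/(1-P1*(P2*P3))], P4; result (12*s^3 + 8*s^2 + 8*s + 12)/(12*s^3 + 20*s^2 - s + 33)
The result of step 3 is T(s) in lowest terms. Its denominator has leading coefficient 12; dividing the denominator through by 12 makes it monic.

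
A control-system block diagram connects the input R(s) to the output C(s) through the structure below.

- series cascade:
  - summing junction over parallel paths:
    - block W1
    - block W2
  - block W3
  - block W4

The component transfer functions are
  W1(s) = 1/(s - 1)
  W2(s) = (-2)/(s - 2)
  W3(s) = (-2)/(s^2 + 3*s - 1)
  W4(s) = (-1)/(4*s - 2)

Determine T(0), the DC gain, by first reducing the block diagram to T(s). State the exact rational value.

Reducing step by step:

[1] reduce the parallel group W1, W2; result (-s)/(s^2 - 3*s + 2)
[2] cascade (W1+W2), W3, W4; result (-s)/(2*s^5 - s^4 - 16*s^3 + 26*s^2 - 13*s + 2)
DC gain: substitute s = 0 into T(s) from step 2: T(0) = 0/2 = 0.

Answer: 0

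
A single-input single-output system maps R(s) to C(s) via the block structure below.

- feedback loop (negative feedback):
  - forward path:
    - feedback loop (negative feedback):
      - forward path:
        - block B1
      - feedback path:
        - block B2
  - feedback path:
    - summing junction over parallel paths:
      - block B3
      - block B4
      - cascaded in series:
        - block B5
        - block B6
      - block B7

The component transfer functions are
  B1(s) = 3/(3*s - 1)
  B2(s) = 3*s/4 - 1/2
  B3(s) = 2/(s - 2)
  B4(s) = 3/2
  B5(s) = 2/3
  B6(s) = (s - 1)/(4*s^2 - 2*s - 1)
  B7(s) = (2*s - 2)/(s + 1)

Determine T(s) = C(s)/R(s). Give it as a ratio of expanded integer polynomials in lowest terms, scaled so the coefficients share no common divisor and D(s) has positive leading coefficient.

Reducing step by step:

[1] collapse the loop (B1 forward, B2 return) = 12/(21*s - 10)
[2] series reduction of B5, B6 = (2*s - 2)/(12*s^2 - 6*s - 3)
[3] parallel reduction of B3, B4, (B5*B6), B7 = (84*s^4 - 170*s^3 + 109*s^2 - 7*s - 10)/(24*s^4 - 36*s^3 - 42*s^2 + 30*s + 12)
[4] close the feedback loop around [B1/(1+B1*B2)], (B3+B4+(B5*B6)+B7), which is the overall transfer function T(s) = C(s)/R(s) in lowest terms

Answer: (48*s^4 - 72*s^3 - 84*s^2 + 60*s + 24)/(84*s^5 + 2*s^4 - 427*s^3 + 393*s^2 - 22*s - 40)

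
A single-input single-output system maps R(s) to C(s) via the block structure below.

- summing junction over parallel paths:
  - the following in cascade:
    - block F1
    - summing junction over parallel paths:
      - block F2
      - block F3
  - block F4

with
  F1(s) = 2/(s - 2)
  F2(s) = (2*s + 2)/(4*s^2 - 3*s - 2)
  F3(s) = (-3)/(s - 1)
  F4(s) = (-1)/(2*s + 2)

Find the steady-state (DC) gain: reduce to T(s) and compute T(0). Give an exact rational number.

Step 1 - add F2, F3 (parallel), giving (-10*s^2 + 9*s + 4)/(4*s^3 - 7*s^2 + s + 2)
Step 2 - multiply F1, (F2+F3) (series), giving (-20*s^2 + 18*s + 8)/(4*s^4 - 15*s^3 + 15*s^2 - 4)
Step 3 - sum the parallel branches (F1*(F2+F3)), F4, giving (-4*s^4 - 25*s^3 - 19*s^2 + 52*s + 20)/(8*s^5 - 22*s^4 + 30*s^2 - 8*s - 8)
That last expression is T(s); at s = 0 only the constant terms survive, so T(0) = 20/(-8) = -5/2.

Answer: -5/2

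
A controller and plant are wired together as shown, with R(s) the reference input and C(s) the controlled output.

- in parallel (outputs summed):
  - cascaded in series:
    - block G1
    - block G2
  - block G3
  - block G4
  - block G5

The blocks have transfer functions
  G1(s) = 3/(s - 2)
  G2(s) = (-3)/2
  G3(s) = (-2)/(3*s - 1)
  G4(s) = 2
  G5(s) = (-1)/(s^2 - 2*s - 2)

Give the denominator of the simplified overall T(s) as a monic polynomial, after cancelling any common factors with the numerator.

The answer is s^4 - 13*s^3/3 + 10*s^2/3 + 10*s/3 - 4/3.

Reasoning:
(1) combine G1, G2 in series: (-9)/(2*s - 4)
(2) parallel reduction of (G1*G2), G3, G4, G5: (12*s^4 - 83*s^3 + 113*s^2 + 82*s - 54)/(6*s^4 - 26*s^3 + 20*s^2 + 20*s - 8)
T(s) is the step-2 result (common factors already cancelled). Leading coefficient of the denominator: 6. Divide through by 6 for the monic polynomial.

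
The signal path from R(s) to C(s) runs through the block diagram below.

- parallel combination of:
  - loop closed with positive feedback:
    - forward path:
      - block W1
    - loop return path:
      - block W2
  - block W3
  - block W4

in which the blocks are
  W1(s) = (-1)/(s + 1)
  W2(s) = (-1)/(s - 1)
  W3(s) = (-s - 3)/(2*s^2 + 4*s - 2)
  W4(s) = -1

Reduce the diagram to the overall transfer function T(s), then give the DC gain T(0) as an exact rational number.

(1) collapse the loop (W1 forward, W2 return) -> (1 - s)/(s^2 - 2)
(2) add [W1/(1-W1*W2)], W3, W4 (parallel) -> (-2*s^4 - 7*s^3 + s^2 + 16*s)/(2*s^4 + 4*s^3 - 6*s^2 - 8*s + 4)
That last expression is T(s); at s = 0 only the constant terms survive, so T(0) = 0/4 = 0.

Therefore the answer is 0.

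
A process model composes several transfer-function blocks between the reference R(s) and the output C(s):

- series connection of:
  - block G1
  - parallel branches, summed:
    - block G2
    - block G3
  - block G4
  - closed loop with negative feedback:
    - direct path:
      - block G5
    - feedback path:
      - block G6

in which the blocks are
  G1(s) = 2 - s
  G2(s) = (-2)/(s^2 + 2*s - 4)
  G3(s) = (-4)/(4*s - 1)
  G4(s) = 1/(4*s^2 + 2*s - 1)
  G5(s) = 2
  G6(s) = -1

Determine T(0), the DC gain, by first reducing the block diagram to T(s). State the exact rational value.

Answer: 18

Working:
Step 1: parallel reduction of G2, G3 gives (-4*s^2 - 16*s + 18)/(4*s^3 + 7*s^2 - 18*s + 4)
Step 2: close the feedback loop around G5, G6 gives -2
Step 3: cascade G1, (G2+G3), G4, [G5/(1+G5*G6)] gives (-8*s^3 - 16*s^2 + 100*s - 72)/(16*s^5 + 36*s^4 - 62*s^3 - 27*s^2 + 26*s - 4)
DC gain: substitute s = 0 into T(s) from step 3: T(0) = -72/(-4) = 18.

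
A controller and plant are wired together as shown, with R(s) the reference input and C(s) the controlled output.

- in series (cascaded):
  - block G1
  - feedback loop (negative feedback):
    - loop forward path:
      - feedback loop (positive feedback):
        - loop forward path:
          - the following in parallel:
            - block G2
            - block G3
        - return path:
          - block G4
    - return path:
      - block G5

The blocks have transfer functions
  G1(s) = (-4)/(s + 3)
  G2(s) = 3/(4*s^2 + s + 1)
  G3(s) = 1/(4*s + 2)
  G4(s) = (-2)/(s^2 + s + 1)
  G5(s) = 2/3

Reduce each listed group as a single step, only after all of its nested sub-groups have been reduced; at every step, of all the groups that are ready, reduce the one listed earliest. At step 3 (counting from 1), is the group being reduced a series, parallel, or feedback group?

[1] sum the parallel branches G2, G3
[2] feedback reduction of (G2+G3), G4
[3] close the feedback loop around [(G2+G3)/(1-(G2+G3)*G4)], G5
[4] series reduction of G1, [[(G2+G3)/(1-(G2+G3)*G4)]/(1+[(G2+G3)/(1-(G2+G3)*G4)]*G5)]
The group at step 3 is a feedback group.

Answer: feedback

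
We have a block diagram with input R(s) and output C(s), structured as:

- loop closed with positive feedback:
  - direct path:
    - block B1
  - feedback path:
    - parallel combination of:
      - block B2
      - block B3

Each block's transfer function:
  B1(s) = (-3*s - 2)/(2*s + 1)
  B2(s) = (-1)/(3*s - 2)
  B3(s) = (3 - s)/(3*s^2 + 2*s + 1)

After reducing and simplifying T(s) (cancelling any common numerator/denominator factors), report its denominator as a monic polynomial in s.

[1] sum the parallel branches B2, B3 gives (-6*s^2 + 9*s - 7)/(9*s^3 - s - 2)
[2] apply the feedback formula to B1, (B2+B3) gives (-27*s^4 - 18*s^3 + 3*s^2 + 8*s + 4)/(18*s^4 - 9*s^3 + 13*s^2 - 8*s - 16)
The result of step 2 is T(s) in lowest terms. Its denominator has leading coefficient 18; dividing the denominator through by 18 makes it monic.

Answer: s^4 - s^3/2 + 13*s^2/18 - 4*s/9 - 8/9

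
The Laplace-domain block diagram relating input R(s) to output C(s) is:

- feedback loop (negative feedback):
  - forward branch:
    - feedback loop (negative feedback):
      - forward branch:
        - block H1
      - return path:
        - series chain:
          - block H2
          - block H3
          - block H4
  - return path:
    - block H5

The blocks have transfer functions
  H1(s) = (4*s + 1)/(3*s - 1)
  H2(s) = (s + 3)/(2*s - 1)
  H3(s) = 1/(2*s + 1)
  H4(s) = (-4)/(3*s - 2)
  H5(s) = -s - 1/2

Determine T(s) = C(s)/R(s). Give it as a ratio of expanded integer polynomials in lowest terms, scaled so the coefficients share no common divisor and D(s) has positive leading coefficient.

First reduce the diagram to T(s).

(1) multiply H2, H3, H4 (series), giving (-4*s - 12)/(12*s^3 - 8*s^2 - 3*s + 2)
(2) close the feedback loop around H1, (H2*H3*H4), giving (48*s^4 - 20*s^3 - 20*s^2 + 5*s + 2)/(36*s^4 - 36*s^3 - 17*s^2 - 43*s - 14)
(3) feedback reduction of [H1/(1+H1*(H2*H3*H4))], H5: this yields T(s), and no further normalization is needed

Answer: (-96*s^4 + 40*s^3 + 40*s^2 - 10*s - 4)/(96*s^5 - 64*s^4 + 12*s^3 + 24*s^2 + 95*s + 30)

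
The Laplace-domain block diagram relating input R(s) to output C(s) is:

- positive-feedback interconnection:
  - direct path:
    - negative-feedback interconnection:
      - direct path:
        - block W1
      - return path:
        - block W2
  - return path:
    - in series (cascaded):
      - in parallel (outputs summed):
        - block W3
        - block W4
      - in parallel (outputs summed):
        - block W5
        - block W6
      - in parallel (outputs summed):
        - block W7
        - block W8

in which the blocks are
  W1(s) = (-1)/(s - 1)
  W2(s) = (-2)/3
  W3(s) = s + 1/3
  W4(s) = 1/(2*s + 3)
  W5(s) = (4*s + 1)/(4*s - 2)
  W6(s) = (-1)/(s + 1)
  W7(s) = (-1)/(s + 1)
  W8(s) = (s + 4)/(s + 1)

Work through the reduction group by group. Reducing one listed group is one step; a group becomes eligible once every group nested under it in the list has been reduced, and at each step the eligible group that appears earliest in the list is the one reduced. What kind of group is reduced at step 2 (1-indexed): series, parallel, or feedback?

1. reduce the feedback loop with forward W1 and return W2
2. parallel reduction of W3, W4
3. reduce the parallel group W5, W6
4. parallel reduction of W7, W8
5. series reduction of (W3+W4), (W5+W6), (W7+W8)
6. feedback reduction of [W1/(1+W1*W2)], ((W3+W4)*(W5+W6)*(W7+W8))
So the answer for step 2 is parallel.

Answer: parallel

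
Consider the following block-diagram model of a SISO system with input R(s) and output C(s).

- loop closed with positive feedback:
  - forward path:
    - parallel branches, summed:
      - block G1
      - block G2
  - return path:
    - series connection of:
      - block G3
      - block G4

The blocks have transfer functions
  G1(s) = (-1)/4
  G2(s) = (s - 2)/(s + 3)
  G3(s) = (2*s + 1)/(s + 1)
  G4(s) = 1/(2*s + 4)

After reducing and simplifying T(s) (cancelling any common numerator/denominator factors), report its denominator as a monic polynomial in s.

The answer is s^3 + 21*s^2/4 + 107*s/8 + 59/8.

Reasoning:
[1] sum the parallel branches G1, G2: (3*s - 11)/(4*s + 12)
[2] multiply G3, G4 (series): (2*s + 1)/(2*s^2 + 6*s + 4)
[3] feedback reduction of (G1+G2), (G3*G4): (6*s^3 - 4*s^2 - 54*s - 44)/(8*s^3 + 42*s^2 + 107*s + 59)
That last expression is T(s), already simplified. Scaling its denominator by 1/8 (the reciprocal of the leading coefficient) yields the monic denominator.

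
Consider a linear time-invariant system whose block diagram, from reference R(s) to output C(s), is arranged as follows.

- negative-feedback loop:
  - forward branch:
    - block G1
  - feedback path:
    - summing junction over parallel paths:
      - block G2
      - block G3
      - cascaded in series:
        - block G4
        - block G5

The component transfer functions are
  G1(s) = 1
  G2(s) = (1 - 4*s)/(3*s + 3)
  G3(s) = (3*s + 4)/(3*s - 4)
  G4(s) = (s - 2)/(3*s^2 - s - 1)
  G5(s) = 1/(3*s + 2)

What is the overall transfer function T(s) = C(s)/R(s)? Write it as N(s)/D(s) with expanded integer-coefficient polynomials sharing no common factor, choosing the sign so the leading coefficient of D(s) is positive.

Step 1: reduce the series chain G4, G5; result (s - 2)/(9*s^3 + 3*s^2 - 5*s - 2)
Step 2: combine G2, G3, (G4*G5) in parallel; result (-27*s^5 + 351*s^4 + 216*s^3 - 191*s^2 - 126*s + 8)/(81*s^5 - 162*s^3 - 39*s^2 + 66*s + 24)
Step 3: apply the feedback formula to G1, (G2+G3+(G4*G5)) - this is the overall T(s), already in the required normalized form

Therefore the answer is (81*s^5 - 162*s^3 - 39*s^2 + 66*s + 24)/(54*s^5 + 351*s^4 + 54*s^3 - 230*s^2 - 60*s + 32).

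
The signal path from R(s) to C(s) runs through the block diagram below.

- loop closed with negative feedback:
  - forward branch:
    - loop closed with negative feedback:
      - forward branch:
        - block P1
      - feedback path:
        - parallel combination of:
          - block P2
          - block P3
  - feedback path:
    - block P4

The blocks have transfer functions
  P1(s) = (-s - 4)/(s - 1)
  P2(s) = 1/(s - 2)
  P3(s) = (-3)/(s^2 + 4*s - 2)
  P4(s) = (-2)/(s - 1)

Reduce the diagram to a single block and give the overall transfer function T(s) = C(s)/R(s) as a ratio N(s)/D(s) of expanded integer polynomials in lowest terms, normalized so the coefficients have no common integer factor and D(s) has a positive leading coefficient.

Step 1: parallel reduction of P2, P3; result (s^2 + s + 4)/(s^3 + 2*s^2 - 10*s + 4)
Step 2: feedback reduction of P1, (P2+P3); result (-s^4 - 6*s^3 + 2*s^2 + 36*s - 16)/(s^4 - 17*s^2 + 6*s - 20)
Step 3: reduce the feedback loop with forward [P1/(1+P1*(P2+P3))] and return P4: this yields T(s), and no further normalization is needed

Therefore the answer is (-s^5 - 5*s^4 + 8*s^3 + 34*s^2 - 52*s + 16)/(s^5 + s^4 - 5*s^3 + 19*s^2 - 98*s + 52).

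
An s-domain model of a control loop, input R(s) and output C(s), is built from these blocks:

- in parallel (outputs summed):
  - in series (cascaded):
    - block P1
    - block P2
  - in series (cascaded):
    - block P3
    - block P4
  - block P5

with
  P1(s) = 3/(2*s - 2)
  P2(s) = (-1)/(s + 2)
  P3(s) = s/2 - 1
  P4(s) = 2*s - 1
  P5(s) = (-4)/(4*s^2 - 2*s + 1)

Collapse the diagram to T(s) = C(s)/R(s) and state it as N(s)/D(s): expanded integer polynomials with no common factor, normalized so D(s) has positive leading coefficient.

First reduce the diagram to T(s).

Step 1. combine P1, P2 in series; result (-3)/(2*s^2 + 2*s - 4)
Step 2. cascade P3, P4; result s^2 - 5*s/2 + 1
Step 3. reduce the parallel group (P1*P2), (P3*P4), P5 - this is the overall T(s), already in the required normalized form

Answer: (8*s^6 - 16*s^5 - 20*s^4 + 59*s^3 - 67*s^2 + 18*s + 9)/(8*s^4 + 4*s^3 - 18*s^2 + 10*s - 4)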